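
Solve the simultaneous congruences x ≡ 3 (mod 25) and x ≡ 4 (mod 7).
53

Using Chinese Remainder Theorem:
M = 25 × 7 = 175
M1 = 7, M2 = 25
y1 = 7^(-1) mod 25 = 18
y2 = 25^(-1) mod 7 = 2
x = (3×7×18 + 4×25×2) mod 175 = 53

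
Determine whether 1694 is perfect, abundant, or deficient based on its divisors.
deficient

Proper divisors of 1694: sum = 1 + 2 + 7 + 11 + 14 + 22 + 77 + 121 + 154 + 242 + 847 = 1498
Since 1498 < 1694, 1694 is deficient.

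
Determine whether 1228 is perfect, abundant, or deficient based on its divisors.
deficient

Proper divisors of 1228: sum = 1 + 2 + 4 + 307 + 614 = 928
Since 928 < 1228, 1228 is deficient.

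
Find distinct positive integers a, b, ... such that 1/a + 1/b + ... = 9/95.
1/11 + 1/262 + 1/91264 + 1/12493585280

Greedy algorithm:
9/95: ceiling(95/9) = 11, use 1/11
4/1045: ceiling(1045/4) = 262, use 1/262
3/273790: ceiling(273790/3) = 91264, use 1/91264
1/12493585280: ceiling(12493585280/1) = 12493585280, use 1/12493585280
Result: 9/95 = 1/11 + 1/262 + 1/91264 + 1/12493585280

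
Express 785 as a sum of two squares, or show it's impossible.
1² + 28² (a=1, b=28)

Factorization: 785 = 5 × 157
By Fermat: n is sum of two squares iff every prime p ≡ 3 (mod 4) appears to even power.
All primes ≡ 3 (mod 4) appear to even power.
Search a = 0, 1, 2, … for 785 - a² a perfect square: first hit at a = 1: 785 - 1 = 784 = 28².
785 = 1² + 28² = 1 + 784 ✓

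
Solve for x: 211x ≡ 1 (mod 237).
82

gcd(211, 237) = 1, so the inverse exists.
Extended Euclidean algorithm on (237, 211):
237 = 1 × 211 + 26  ⟹  26 = (1)·237 + (-1)·211
211 = 8 × 26 + 3  ⟹  3 = (-8)·237 + (9)·211
26 = 8 × 3 + 2  ⟹  2 = (65)·237 + (-73)·211
3 = 1 × 2 + 1  ⟹  1 = (-73)·237 + (82)·211
So (82)·211 ≡ 1 (mod 237), i.e. 211^(-1) ≡ 82 (mod 237).
Check: 211 × 82 = 17302 ≡ 1 (mod 237)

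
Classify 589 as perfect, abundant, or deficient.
deficient

Proper divisors of 589: sum = 1 + 19 + 31 = 51
Since 51 < 589, 589 is deficient.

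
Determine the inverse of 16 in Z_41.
18

gcd(16, 41) = 1, so the inverse exists.
Extended Euclidean algorithm on (41, 16):
41 = 2 × 16 + 9  ⟹  9 = (1)·41 + (-2)·16
16 = 1 × 9 + 7  ⟹  7 = (-1)·41 + (3)·16
9 = 1 × 7 + 2  ⟹  2 = (2)·41 + (-5)·16
7 = 3 × 2 + 1  ⟹  1 = (-7)·41 + (18)·16
So (18)·16 ≡ 1 (mod 41), i.e. 16^(-1) ≡ 18 (mod 41).
Check: 16 × 18 = 288 ≡ 1 (mod 41)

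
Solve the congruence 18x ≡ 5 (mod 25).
x ≡ 10 (mod 25)

gcd(18, 25) = 1, which divides 5, so solutions exist.
Find 18^(-1) mod 25 by the extended Euclidean algorithm:
25 = 1 × 18 + 7  ⟹  7 = (1)·25 + (-1)·18
18 = 2 × 7 + 4  ⟹  4 = (-2)·25 + (3)·18
7 = 1 × 4 + 3  ⟹  3 = (3)·25 + (-4)·18
4 = 1 × 3 + 1  ⟹  1 = (-5)·25 + (7)·18
So (7)·18 ≡ 1 (mod 25), i.e. 18^(-1) ≡ 7 (mod 25).
x ≡ 7 × 5 = 35 ≡ 10 (mod 25).
Check: 18 × 10 = 180 ≡ 5 (mod 25).
Unique solution: x ≡ 10 (mod 25)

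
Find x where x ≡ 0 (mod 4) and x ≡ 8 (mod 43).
8

Using Chinese Remainder Theorem:
M = 4 × 43 = 172
M1 = 43, M2 = 4
y1 = 43^(-1) mod 4 = 3
y2 = 4^(-1) mod 43 = 11
x = (0×43×3 + 8×4×11) mod 172 = 8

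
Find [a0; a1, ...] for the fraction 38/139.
[0; 3, 1, 1, 1, 12]

Euclidean algorithm steps:
38 = 0 × 139 + 38
139 = 3 × 38 + 25
38 = 1 × 25 + 13
25 = 1 × 13 + 12
13 = 1 × 12 + 1
12 = 12 × 1 + 0
Continued fraction: [0; 3, 1, 1, 1, 12]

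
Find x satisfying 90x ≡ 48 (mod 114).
x ≡ 17 (mod 19)

gcd(90, 114) = 6, which divides 48, so solutions exist.
Divide through by 6: 15x ≡ 8 (mod 19).
Find 15^(-1) mod 19 by the extended Euclidean algorithm:
19 = 1 × 15 + 4  ⟹  4 = (1)·19 + (-1)·15
15 = 3 × 4 + 3  ⟹  3 = (-3)·19 + (4)·15
4 = 1 × 3 + 1  ⟹  1 = (4)·19 + (-5)·15
So (-5)·15 ≡ 1 (mod 19), i.e. 15^(-1) ≡ -5 ≡ 14 (mod 19).
x ≡ 14 × 8 = 112 ≡ 17 (mod 19).
Check: 90 × 17 = 1530 ≡ 48 (mod 114).
x ≡ 17 (mod 19), giving 6 solutions mod 114.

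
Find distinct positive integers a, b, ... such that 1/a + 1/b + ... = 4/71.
1/18 + 1/1278

Greedy algorithm:
4/71: ceiling(71/4) = 18, use 1/18
1/1278: ceiling(1278/1) = 1278, use 1/1278
Result: 4/71 = 1/18 + 1/1278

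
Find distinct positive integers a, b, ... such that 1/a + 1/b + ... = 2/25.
1/13 + 1/325

Greedy algorithm:
2/25: ceiling(25/2) = 13, use 1/13
1/325: ceiling(325/1) = 325, use 1/325
Result: 2/25 = 1/13 + 1/325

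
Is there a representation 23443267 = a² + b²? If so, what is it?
Not possible

Factorization: 23443267 = 41 × 83^3
By Fermat: n is sum of two squares iff every prime p ≡ 3 (mod 4) appears to even power.
Prime(s) ≡ 3 (mod 4) with odd exponent: [(83, 3)]
Therefore 23443267 cannot be expressed as a² + b².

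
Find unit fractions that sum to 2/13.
1/7 + 1/91

Greedy algorithm:
2/13: ceiling(13/2) = 7, use 1/7
1/91: ceiling(91/1) = 91, use 1/91
Result: 2/13 = 1/7 + 1/91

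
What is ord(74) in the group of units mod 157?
156

157 is prime, so ord(74) divides φ(157) = 156.
Divisors of 156: 1, 2, 3, 4, 6, 12, 13, 26, 39, 52, 78, 156.
Repeated squaring: 74^1 ≡ 74, 74^2 ≡ 138, 74^4 ≡ 47, 74^8 ≡ 11, 74^16 ≡ 121, 74^32 ≡ 40, 74^64 ≡ 30, 74^128 ≡ 115 (mod 157).
Test 74^d mod 157 for each divisor d in increasing order:
74^1 ≡ 74
74^2 ≡ 138
74^3 = 74^2·74^1 ≡ 7
74^4 ≡ 47
74^6 = 74^4·74^2 ≡ 49
74^12 = 74^8·74^4 ≡ 46
74^13 = 74^8·74^4·74^1 ≡ 107
74^26 = 74^16·74^8·74^2 ≡ 145
74^39 = 74^32·74^4·74^2·74^1 ≡ 129
74^52 = 74^32·74^16·74^4 ≡ 144
74^78 = 74^64·74^8·74^4·74^2 ≡ 156
74^156 = 74^128·74^16·74^8·74^4 ≡ 1  ← first divisor giving 1
The order is 156.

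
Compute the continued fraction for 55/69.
[0; 1, 3, 1, 13]

Euclidean algorithm steps:
55 = 0 × 69 + 55
69 = 1 × 55 + 14
55 = 3 × 14 + 13
14 = 1 × 13 + 1
13 = 13 × 1 + 0
Continued fraction: [0; 1, 3, 1, 13]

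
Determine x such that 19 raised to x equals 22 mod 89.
28

Baby-step giant-step with step n = ⌈√89⌉ = 10.
Baby steps 19^j mod 89 (j:value) for j=0..9: 0:1, 1:19, 2:5, 3:6, 4:25, 5:30, 6:36, 7:61, 8:2, 9:38.
Giant-step multiplier: 19^(-10) ≡ 19^(88-10) = 19^78 ≡ 9 (mod 89).
Giant steps γ_i = 22·9^i mod 89: γ_0=22, γ_1=20, γ_2=2 (in table at j=8).
x = i·n + j = 2·10 + 8 = 28.
Check: 19^28 ≡ 22 (mod 89).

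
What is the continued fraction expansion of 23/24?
[0; 1, 23]

Euclidean algorithm steps:
23 = 0 × 24 + 23
24 = 1 × 23 + 1
23 = 23 × 1 + 0
Continued fraction: [0; 1, 23]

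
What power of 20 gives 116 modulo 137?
57

Baby-step giant-step with step n = ⌈√137⌉ = 12.
Baby steps 20^j mod 137 (j:value) for j=0..11: 0:1, 1:20, 2:126, 3:54, 4:121, 5:91, 6:39, 7:95, 8:119, 9:51, 10:61, 11:124.
Giant-step multiplier: 20^(-12) ≡ 20^(136-12) = 20^124 ≡ 49 (mod 137).
Giant steps γ_i = 116·49^i mod 137: γ_0=116, γ_1=67, γ_2=132, γ_3=29, γ_4=51 (in table at j=9).
x = i·n + j = 4·12 + 9 = 57.
Check: 20^57 ≡ 116 (mod 137).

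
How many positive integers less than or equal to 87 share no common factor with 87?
56

87 = 3 × 29
φ(n) = n × ∏(1 - 1/p) for each prime p dividing n
φ(87) = 87 × (1 - 1/3) × (1 - 1/29) = 56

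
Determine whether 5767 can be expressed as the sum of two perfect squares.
Not possible

Factorization: 5767 = 73 × 79
By Fermat: n is sum of two squares iff every prime p ≡ 3 (mod 4) appears to even power.
Prime(s) ≡ 3 (mod 4) with odd exponent: [(79, 1)]
Therefore 5767 cannot be expressed as a² + b².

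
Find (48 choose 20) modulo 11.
0

Using Lucas' theorem:
Write n=48 and k=20 in base 11:
n in base 11: [4, 4]
k in base 11: [1, 9]
C(48,20) mod 11 = ∏ C(n_i, k_i) mod 11
Digit binomials (mod 11): C(4,1) = 4; C(4,9) = 0 (k_i > n_i)
Product: 4 × 0 = 0 ≡ 0 (mod 11)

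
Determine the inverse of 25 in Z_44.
37

gcd(25, 44) = 1, so the inverse exists.
Extended Euclidean algorithm on (44, 25):
44 = 1 × 25 + 19  ⟹  19 = (1)·44 + (-1)·25
25 = 1 × 19 + 6  ⟹  6 = (-1)·44 + (2)·25
19 = 3 × 6 + 1  ⟹  1 = (4)·44 + (-7)·25
So (-7)·25 ≡ 1 (mod 44), i.e. 25^(-1) ≡ -7 ≡ 37 (mod 44).
Check: 25 × 37 = 925 ≡ 1 (mod 44)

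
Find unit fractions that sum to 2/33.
1/17 + 1/561

Greedy algorithm:
2/33: ceiling(33/2) = 17, use 1/17
1/561: ceiling(561/1) = 561, use 1/561
Result: 2/33 = 1/17 + 1/561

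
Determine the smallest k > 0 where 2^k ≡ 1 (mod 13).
12

13 is prime, so ord(2) divides φ(13) = 12.
Divisors of 12: 1, 2, 3, 4, 6, 12.
Repeated squaring: 2^1 ≡ 2, 2^2 ≡ 4, 2^4 ≡ 3, 2^8 ≡ 9 (mod 13).
Test 2^d mod 13 for each divisor d in increasing order:
2^1 ≡ 2
2^2 ≡ 4
2^3 = 2^2·2^1 ≡ 8
2^4 ≡ 3
2^6 = 2^4·2^2 ≡ 12
2^12 = 2^8·2^4 ≡ 1  ← first divisor giving 1
The order is 12.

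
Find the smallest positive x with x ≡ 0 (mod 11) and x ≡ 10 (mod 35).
220

Using Chinese Remainder Theorem:
M = 11 × 35 = 385
M1 = 35, M2 = 11
y1 = 35^(-1) mod 11 = 6
y2 = 11^(-1) mod 35 = 16
x = (0×35×6 + 10×11×16) mod 385 = 220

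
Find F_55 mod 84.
13

Matrix identity: Q^n = [[F_(n+1), F_n], [F_n, F_(n-1)]] with Q = [[1,1],[1,0]].
n = 55 = 110111₂. Square-and-multiply, entries mod 84:
Q^1 = [[1,1],[1,0]]
Q^3 = (Q^1)²·Q = [[3,2],[2,1]]
Q^6 = (Q^3)² = [[13,8],[8,5]]
Q^13 = (Q^6)²·Q = [[41,65],[65,60]]
Q^27 = (Q^13)²·Q = [[39,26],[26,13]]
Q^55 = (Q^27)²·Q = [[21,13],[13,8]]
F_55 mod 84 = Q^55[0][1] = 13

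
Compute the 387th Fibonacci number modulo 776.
490

Matrix identity: Q^n = [[F_(n+1), F_n], [F_n, F_(n-1)]] with Q = [[1,1],[1,0]].
n = 387 = 110000011₂. Square-and-multiply, entries mod 776:
Q^1 = [[1,1],[1,0]]
Q^3 = (Q^1)²·Q = [[3,2],[2,1]]
Q^6 = (Q^3)² = [[13,8],[8,5]]
Q^12 = (Q^6)² = [[233,144],[144,89]]
Q^24 = (Q^12)² = [[529,584],[584,721]]
Q^48 = (Q^24)² = [[97,560],[560,313]]
Q^96 = (Q^48)² = [[193,680],[680,289]]
Q^193 = (Q^96)²·Q = [[193,681],[681,288]]
Q^387 = (Q^193)²·Q = [[579,490],[490,89]]
F_387 mod 776 = Q^387[0][1] = 490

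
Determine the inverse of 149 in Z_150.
149

gcd(149, 150) = 1, so the inverse exists.
Extended Euclidean algorithm on (150, 149):
150 = 1 × 149 + 1  ⟹  1 = (1)·150 + (-1)·149
So (-1)·149 ≡ 1 (mod 150), i.e. 149^(-1) ≡ -1 ≡ 149 (mod 150).
Check: 149 × 149 = 22201 ≡ 1 (mod 150)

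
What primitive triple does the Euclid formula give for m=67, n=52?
(1785, 6968, 7193)

Euclid's formula: a = m² - n², b = 2mn, c = m² + n²
m = 67, n = 52
a = 67² - 52² = 4489 - 2704 = 1785
b = 2 × 67 × 52 = 6968
c = 67² + 52² = 4489 + 2704 = 7193
Verification: 1785² + 6968² = 3186225 + 48553024 = 51739249 = 7193² ✓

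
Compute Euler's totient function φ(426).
140

426 = 2 × 3 × 71
φ(n) = n × ∏(1 - 1/p) for each prime p dividing n
φ(426) = 426 × (1 - 1/2) × (1 - 1/3) × (1 - 1/71) = 140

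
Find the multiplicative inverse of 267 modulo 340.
163

gcd(267, 340) = 1, so the inverse exists.
Extended Euclidean algorithm on (340, 267):
340 = 1 × 267 + 73  ⟹  73 = (1)·340 + (-1)·267
267 = 3 × 73 + 48  ⟹  48 = (-3)·340 + (4)·267
73 = 1 × 48 + 25  ⟹  25 = (4)·340 + (-5)·267
48 = 1 × 25 + 23  ⟹  23 = (-7)·340 + (9)·267
25 = 1 × 23 + 2  ⟹  2 = (11)·340 + (-14)·267
23 = 11 × 2 + 1  ⟹  1 = (-128)·340 + (163)·267
So (163)·267 ≡ 1 (mod 340), i.e. 267^(-1) ≡ 163 (mod 340).
Check: 267 × 163 = 43521 ≡ 1 (mod 340)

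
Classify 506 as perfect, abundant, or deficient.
deficient

Proper divisors of 506: sum = 1 + 2 + 11 + 22 + 23 + 46 + 253 = 358
Since 358 < 506, 506 is deficient.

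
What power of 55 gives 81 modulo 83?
78

Baby-step giant-step with step n = ⌈√83⌉ = 10.
Baby steps 55^j mod 83 (j:value) for j=0..9: 0:1, 1:55, 2:37, 3:43, 4:41, 5:14, 6:23, 7:20, 8:21, 9:76.
Giant-step multiplier: 55^(-10) ≡ 55^(82-10) = 55^72 ≡ 36 (mod 83).
Giant steps γ_i = 81·36^i mod 83: γ_0=81, γ_1=11, γ_2=64, γ_3=63, γ_4=27, γ_5=59, γ_6=49, γ_7=21 (in table at j=8).
x = i·n + j = 7·10 + 8 = 78.
Check: 55^78 ≡ 81 (mod 83).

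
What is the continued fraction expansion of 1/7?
[0; 7]

Euclidean algorithm steps:
1 = 0 × 7 + 1
7 = 7 × 1 + 0
Continued fraction: [0; 7]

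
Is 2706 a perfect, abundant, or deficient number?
abundant

Proper divisors of 2706: sum = 1 + 2 + 3 + 6 + 11 + 22 + 33 + 41 + 66 + 82 + 123 + 246 + 451 + 902 + 1353 = 3342
Since 3342 > 2706, 2706 is abundant.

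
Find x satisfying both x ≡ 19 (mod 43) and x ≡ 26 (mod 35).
621

Using Chinese Remainder Theorem:
M = 43 × 35 = 1505
M1 = 35, M2 = 43
y1 = 35^(-1) mod 43 = 16
y2 = 43^(-1) mod 35 = 22
x = (19×35×16 + 26×43×22) mod 1505 = 621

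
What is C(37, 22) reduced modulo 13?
6

Using Lucas' theorem:
Write n=37 and k=22 in base 13:
n in base 13: [2, 11]
k in base 13: [1, 9]
C(37,22) mod 13 = ∏ C(n_i, k_i) mod 13
Digit binomials (mod 13): C(2,1) = 2; C(11,9) = 55 ≡ 3
Product: 2 × 3 = 6 ≡ 6 (mod 13)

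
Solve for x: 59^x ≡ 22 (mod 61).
16

Baby-step giant-step with step n = ⌈√61⌉ = 8.
Baby steps 59^j mod 61 (j:value) for j=0..7: 0:1, 1:59, 2:4, 3:53, 4:16, 5:29, 6:3, 7:55.
Giant-step multiplier: 59^(-8) ≡ 59^(60-8) = 59^52 ≡ 56 (mod 61).
Giant steps γ_i = 22·56^i mod 61: γ_0=22, γ_1=12, γ_2=1 (in table at j=0).
x = i·n + j = 2·8 + 0 = 16.
Check: 59^16 ≡ 22 (mod 61).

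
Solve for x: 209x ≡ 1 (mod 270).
239

gcd(209, 270) = 1, so the inverse exists.
Extended Euclidean algorithm on (270, 209):
270 = 1 × 209 + 61  ⟹  61 = (1)·270 + (-1)·209
209 = 3 × 61 + 26  ⟹  26 = (-3)·270 + (4)·209
61 = 2 × 26 + 9  ⟹  9 = (7)·270 + (-9)·209
26 = 2 × 9 + 8  ⟹  8 = (-17)·270 + (22)·209
9 = 1 × 8 + 1  ⟹  1 = (24)·270 + (-31)·209
So (-31)·209 ≡ 1 (mod 270), i.e. 209^(-1) ≡ -31 ≡ 239 (mod 270).
Check: 209 × 239 = 49951 ≡ 1 (mod 270)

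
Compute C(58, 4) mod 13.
2

Using Lucas' theorem:
Write n=58 and k=4 in base 13:
n in base 13: [4, 6]
k in base 13: [0, 4]
C(58,4) mod 13 = ∏ C(n_i, k_i) mod 13
Digit binomials (mod 13): C(4,0) = 1; C(6,4) = 15 ≡ 2
Product: 1 × 2 = 2 ≡ 2 (mod 13)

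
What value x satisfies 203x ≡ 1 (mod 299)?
109

gcd(203, 299) = 1, so the inverse exists.
Extended Euclidean algorithm on (299, 203):
299 = 1 × 203 + 96  ⟹  96 = (1)·299 + (-1)·203
203 = 2 × 96 + 11  ⟹  11 = (-2)·299 + (3)·203
96 = 8 × 11 + 8  ⟹  8 = (17)·299 + (-25)·203
11 = 1 × 8 + 3  ⟹  3 = (-19)·299 + (28)·203
8 = 2 × 3 + 2  ⟹  2 = (55)·299 + (-81)·203
3 = 1 × 2 + 1  ⟹  1 = (-74)·299 + (109)·203
So (109)·203 ≡ 1 (mod 299), i.e. 203^(-1) ≡ 109 (mod 299).
Check: 203 × 109 = 22127 ≡ 1 (mod 299)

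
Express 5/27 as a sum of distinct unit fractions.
1/6 + 1/54

Greedy algorithm:
5/27: ceiling(27/5) = 6, use 1/6
1/54: ceiling(54/1) = 54, use 1/54
Result: 5/27 = 1/6 + 1/54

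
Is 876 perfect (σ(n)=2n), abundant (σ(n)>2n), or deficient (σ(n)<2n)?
abundant

Proper divisors of 876: sum = 1 + 2 + 3 + 4 + 6 + 12 + 73 + 146 + 219 + 292 + 438 = 1196
Since 1196 > 876, 876 is abundant.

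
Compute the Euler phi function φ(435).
224

435 = 3 × 5 × 29
φ(n) = n × ∏(1 - 1/p) for each prime p dividing n
φ(435) = 435 × (1 - 1/3) × (1 - 1/5) × (1 - 1/29) = 224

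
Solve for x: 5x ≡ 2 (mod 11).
x ≡ 7 (mod 11)

gcd(5, 11) = 1, which divides 2, so solutions exist.
Find 5^(-1) mod 11 by the extended Euclidean algorithm:
11 = 2 × 5 + 1  ⟹  1 = (1)·11 + (-2)·5
So (-2)·5 ≡ 1 (mod 11), i.e. 5^(-1) ≡ -2 ≡ 9 (mod 11).
x ≡ 9 × 2 = 18 ≡ 7 (mod 11).
Check: 5 × 7 = 35 ≡ 2 (mod 11).
Unique solution: x ≡ 7 (mod 11)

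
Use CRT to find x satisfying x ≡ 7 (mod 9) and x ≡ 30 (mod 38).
106

Using Chinese Remainder Theorem:
M = 9 × 38 = 342
M1 = 38, M2 = 9
y1 = 38^(-1) mod 9 = 5
y2 = 9^(-1) mod 38 = 17
x = (7×38×5 + 30×9×17) mod 342 = 106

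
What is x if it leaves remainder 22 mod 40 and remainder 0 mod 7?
182

Using Chinese Remainder Theorem:
M = 40 × 7 = 280
M1 = 7, M2 = 40
y1 = 7^(-1) mod 40 = 23
y2 = 40^(-1) mod 7 = 3
x = (22×7×23 + 0×40×3) mod 280 = 182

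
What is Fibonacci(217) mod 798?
685

Matrix identity: Q^n = [[F_(n+1), F_n], [F_n, F_(n-1)]] with Q = [[1,1],[1,0]].
n = 217 = 11011001₂. Square-and-multiply, entries mod 798:
Q^1 = [[1,1],[1,0]]
Q^3 = (Q^1)²·Q = [[3,2],[2,1]]
Q^6 = (Q^3)² = [[13,8],[8,5]]
Q^13 = (Q^6)²·Q = [[377,233],[233,144]]
Q^27 = (Q^13)²·Q = [[207,110],[110,97]]
Q^54 = (Q^27)² = [[685,722],[722,761]]
Q^108 = (Q^54)² = [[191,228],[228,761]]
Q^217 = (Q^108)²·Q = [[685,685],[685,0]]
F_217 mod 798 = Q^217[0][1] = 685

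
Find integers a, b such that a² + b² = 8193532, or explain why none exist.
Not possible

Factorization: 8193532 = 2^2 × 127^3
By Fermat: n is sum of two squares iff every prime p ≡ 3 (mod 4) appears to even power.
Prime(s) ≡ 3 (mod 4) with odd exponent: [(127, 3)]
Therefore 8193532 cannot be expressed as a² + b².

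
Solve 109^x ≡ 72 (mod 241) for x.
2

Baby-step giant-step with step n = ⌈√241⌉ = 16.
Baby steps 109^j mod 241 (j:value) for j=0..15: 0:1, 1:109, 2:72, 3:136, 4:123, 5:152, 6:180, 7:99, 8:187, 9:139, 10:209, 11:127, 12:106, 13:227, 14:161, 15:197.
h = 72 is already in the table at j=2, so x = 2.
Check: 109^2 ≡ 72 (mod 241).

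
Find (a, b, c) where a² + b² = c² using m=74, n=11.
(5355, 1628, 5597)

Euclid's formula: a = m² - n², b = 2mn, c = m² + n²
m = 74, n = 11
a = 74² - 11² = 5476 - 121 = 5355
b = 2 × 74 × 11 = 1628
c = 74² + 11² = 5476 + 121 = 5597
Verification: 5355² + 1628² = 28676025 + 2650384 = 31326409 = 5597² ✓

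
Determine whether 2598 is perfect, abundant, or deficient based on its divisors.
abundant

Proper divisors of 2598: sum = 1 + 2 + 3 + 6 + 433 + 866 + 1299 = 2610
Since 2610 > 2598, 2598 is abundant.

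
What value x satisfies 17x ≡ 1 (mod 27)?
8

gcd(17, 27) = 1, so the inverse exists.
Extended Euclidean algorithm on (27, 17):
27 = 1 × 17 + 10  ⟹  10 = (1)·27 + (-1)·17
17 = 1 × 10 + 7  ⟹  7 = (-1)·27 + (2)·17
10 = 1 × 7 + 3  ⟹  3 = (2)·27 + (-3)·17
7 = 2 × 3 + 1  ⟹  1 = (-5)·27 + (8)·17
So (8)·17 ≡ 1 (mod 27), i.e. 17^(-1) ≡ 8 (mod 27).
Check: 17 × 8 = 136 ≡ 1 (mod 27)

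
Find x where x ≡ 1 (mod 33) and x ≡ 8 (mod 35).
463

Using Chinese Remainder Theorem:
M = 33 × 35 = 1155
M1 = 35, M2 = 33
y1 = 35^(-1) mod 33 = 17
y2 = 33^(-1) mod 35 = 17
x = (1×35×17 + 8×33×17) mod 1155 = 463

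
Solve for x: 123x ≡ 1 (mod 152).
131

gcd(123, 152) = 1, so the inverse exists.
Extended Euclidean algorithm on (152, 123):
152 = 1 × 123 + 29  ⟹  29 = (1)·152 + (-1)·123
123 = 4 × 29 + 7  ⟹  7 = (-4)·152 + (5)·123
29 = 4 × 7 + 1  ⟹  1 = (17)·152 + (-21)·123
So (-21)·123 ≡ 1 (mod 152), i.e. 123^(-1) ≡ -21 ≡ 131 (mod 152).
Check: 123 × 131 = 16113 ≡ 1 (mod 152)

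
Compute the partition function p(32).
8349

p(n) counts ways to write n as a sum of positive integers (order ignored).
Euler's pentagonal recurrence: p(k) = p(k-1) + p(k-2) - p(k-5) - p(k-7) + p(k-12) + p(k-15) - ... (offsets j(3j∓1)/2, signs ++--, p(0)=1, p(<0)=0).
DP table for k = 0..31: p(0)=1, p(1)=1, p(2)=2, p(3)=3, p(4)=5, p(5)=7, p(6)=11, p(7)=15, p(8)=22, p(9)=30, p(10)=42, p(11)=56, p(12)=77, p(13)=101, p(14)=135, p(15)=176, p(16)=231, p(17)=297, p(18)=385, p(19)=490, p(20)=627, p(21)=792, p(22)=1002, p(23)=1255, p(24)=1575, p(25)=1958, p(26)=2436, p(27)=3010, p(28)=3718, p(29)=4565, p(30)=5604, p(31)=6842.
Final step: p(32) = p(31) + p(30) - p(27) - p(25) + p(20) + p(17) - p(10) - p(6)
= 6842 + 5604 - 3010 - 1958 + 627 + 297 - 42 - 11
= 8349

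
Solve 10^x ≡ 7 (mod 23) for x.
21

Baby-step giant-step with step n = ⌈√23⌉ = 5.
Baby steps 10^j mod 23 (j:value) for j=0..4: 0:1, 1:10, 2:8, 3:11, 4:18.
Giant-step multiplier: 10^(-5) ≡ 10^(22-5) = 10^17 ≡ 17 (mod 23).
Giant steps γ_i = 7·17^i mod 23: γ_0=7, γ_1=4, γ_2=22, γ_3=6, γ_4=10 (in table at j=1).
x = i·n + j = 4·5 + 1 = 21.
Check: 10^21 ≡ 7 (mod 23).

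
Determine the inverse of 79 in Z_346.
219

gcd(79, 346) = 1, so the inverse exists.
Extended Euclidean algorithm on (346, 79):
346 = 4 × 79 + 30  ⟹  30 = (1)·346 + (-4)·79
79 = 2 × 30 + 19  ⟹  19 = (-2)·346 + (9)·79
30 = 1 × 19 + 11  ⟹  11 = (3)·346 + (-13)·79
19 = 1 × 11 + 8  ⟹  8 = (-5)·346 + (22)·79
11 = 1 × 8 + 3  ⟹  3 = (8)·346 + (-35)·79
8 = 2 × 3 + 2  ⟹  2 = (-21)·346 + (92)·79
3 = 1 × 2 + 1  ⟹  1 = (29)·346 + (-127)·79
So (-127)·79 ≡ 1 (mod 346), i.e. 79^(-1) ≡ -127 ≡ 219 (mod 346).
Check: 79 × 219 = 17301 ≡ 1 (mod 346)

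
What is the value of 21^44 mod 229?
104

Repeated squaring. Binary of 44 = 101100.
21^1 ≡ 21 (mod 229); 21^2 ≡ 212 (mod 229); 21^4 ≡ 60 (mod 229); 21^8 ≡ 165 (mod 229); 21^16 ≡ 203 (mod 229); 21^32 ≡ 218 (mod 229)
21^44 = 21^4 × 21^8 × 21^32 ≡ 104 (mod 229)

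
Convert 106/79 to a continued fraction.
[1; 2, 1, 12, 2]

Euclidean algorithm steps:
106 = 1 × 79 + 27
79 = 2 × 27 + 25
27 = 1 × 25 + 2
25 = 12 × 2 + 1
2 = 2 × 1 + 0
Continued fraction: [1; 2, 1, 12, 2]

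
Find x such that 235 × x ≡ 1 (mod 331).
231

gcd(235, 331) = 1, so the inverse exists.
Extended Euclidean algorithm on (331, 235):
331 = 1 × 235 + 96  ⟹  96 = (1)·331 + (-1)·235
235 = 2 × 96 + 43  ⟹  43 = (-2)·331 + (3)·235
96 = 2 × 43 + 10  ⟹  10 = (5)·331 + (-7)·235
43 = 4 × 10 + 3  ⟹  3 = (-22)·331 + (31)·235
10 = 3 × 3 + 1  ⟹  1 = (71)·331 + (-100)·235
So (-100)·235 ≡ 1 (mod 331), i.e. 235^(-1) ≡ -100 ≡ 231 (mod 331).
Check: 235 × 231 = 54285 ≡ 1 (mod 331)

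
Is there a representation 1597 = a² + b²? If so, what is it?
21² + 34² (a=21, b=34)

Factorization: 1597 = 1597
By Fermat: n is sum of two squares iff every prime p ≡ 3 (mod 4) appears to even power.
All primes ≡ 3 (mod 4) appear to even power.
Search a = 0, 1, 2, … for 1597 - a² a perfect square: first hit at a = 21: 1597 - 441 = 1156 = 34².
1597 = 21² + 34² = 441 + 1156 ✓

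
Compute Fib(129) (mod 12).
10

Matrix identity: Q^n = [[F_(n+1), F_n], [F_n, F_(n-1)]] with Q = [[1,1],[1,0]].
n = 129 = 10000001₂. Square-and-multiply, entries mod 12:
Q^1 = [[1,1],[1,0]]
Q^2 = (Q^1)² = [[2,1],[1,1]]
Q^4 = (Q^2)² = [[5,3],[3,2]]
Q^8 = (Q^4)² = [[10,9],[9,1]]
Q^16 = (Q^8)² = [[1,3],[3,10]]
Q^32 = (Q^16)² = [[10,9],[9,1]]
Q^64 = (Q^32)² = [[1,3],[3,10]]
Q^129 = (Q^64)²·Q = [[7,10],[10,9]]
F_129 mod 12 = Q^129[0][1] = 10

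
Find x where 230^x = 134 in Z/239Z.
192

Baby-step giant-step with step n = ⌈√239⌉ = 16.
Baby steps 230^j mod 239 (j:value) for j=0..15: 0:1, 1:230, 2:81, 3:227, 4:108, 5:223, 6:144, 7:138, 8:192, 9:184, 10:17, 11:86, 12:182, 13:35, 14:163, 15:206.
Giant-step multiplier: 230^(-16) ≡ 230^(238-16) = 230^222 ≡ 136 (mod 239).
Giant steps γ_i = 134·136^i mod 239: γ_0=134, γ_1=60, γ_2=34, γ_3=83, γ_4=55, γ_5=71, γ_6=96, γ_7=150, γ_8=85, γ_9=88, γ_10=18, γ_11=58, γ_12=1 (in table at j=0).
x = i·n + j = 12·16 + 0 = 192.
Check: 230^192 ≡ 134 (mod 239).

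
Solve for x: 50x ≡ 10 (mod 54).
x ≡ 11 (mod 27)

gcd(50, 54) = 2, which divides 10, so solutions exist.
Divide through by 2: 25x ≡ 5 (mod 27).
Find 25^(-1) mod 27 by the extended Euclidean algorithm:
27 = 1 × 25 + 2  ⟹  2 = (1)·27 + (-1)·25
25 = 12 × 2 + 1  ⟹  1 = (-12)·27 + (13)·25
So (13)·25 ≡ 1 (mod 27), i.e. 25^(-1) ≡ 13 (mod 27).
x ≡ 13 × 5 = 65 ≡ 11 (mod 27).
Check: 50 × 11 = 550 ≡ 10 (mod 54).
x ≡ 11 (mod 27), giving 2 solutions mod 54.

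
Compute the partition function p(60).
966467

p(n) counts ways to write n as a sum of positive integers (order ignored).
Euler's pentagonal recurrence: p(k) = p(k-1) + p(k-2) - p(k-5) - p(k-7) + p(k-12) + p(k-15) - ... (offsets j(3j∓1)/2, signs ++--, p(0)=1, p(<0)=0).
DP table for k = 0..59: p(0)=1, p(1)=1, p(2)=2, p(3)=3, p(4)=5, p(5)=7, p(6)=11, p(7)=15, p(8)=22, p(9)=30, p(10)=42, p(11)=56, p(12)=77, p(13)=101, p(14)=135, p(15)=176, p(16)=231, p(17)=297, p(18)=385, p(19)=490, p(20)=627, p(21)=792, p(22)=1002, p(23)=1255, p(24)=1575, p(25)=1958, p(26)=2436, p(27)=3010, p(28)=3718, p(29)=4565, p(30)=5604, p(31)=6842, p(32)=8349, p(33)=10143, p(34)=12310, p(35)=14883, p(36)=17977, p(37)=21637, p(38)=26015, p(39)=31185, p(40)=37338, p(41)=44583, p(42)=53174, p(43)=63261, p(44)=75175, p(45)=89134, p(46)=105558, p(47)=124754, p(48)=147273, p(49)=173525, p(50)=204226, p(51)=239943, p(52)=281589, p(53)=329931, p(54)=386155, p(55)=451276, p(56)=526823, p(57)=614154, p(58)=715220, p(59)=831820.
Final step: p(60) = p(59) + p(58) - p(55) - p(53) + p(48) + p(45) - p(38) - p(34) + p(25) + p(20) - p(9) - p(3)
= 831820 + 715220 - 451276 - 329931 + 147273 + 89134 - 26015 - 12310 + 1958 + 627 - 30 - 3
= 966467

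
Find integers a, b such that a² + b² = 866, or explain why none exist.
5² + 29² (a=5, b=29)

Factorization: 866 = 2 × 433
By Fermat: n is sum of two squares iff every prime p ≡ 3 (mod 4) appears to even power.
All primes ≡ 3 (mod 4) appear to even power.
Search a = 0, 1, 2, … for 866 - a² a perfect square: first hit at a = 5: 866 - 25 = 841 = 29².
866 = 5² + 29² = 25 + 841 ✓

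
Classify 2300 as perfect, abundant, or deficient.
abundant

Proper divisors of 2300: sum = 1 + 2 + 4 + 5 + 10 + 20 + 23 + 25 + ... + 230 + 460 + 575 + 1150 (17 divisors) = 2908
Since 2908 > 2300, 2300 is abundant.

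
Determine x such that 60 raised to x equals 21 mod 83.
56

Baby-step giant-step with step n = ⌈√83⌉ = 10.
Baby steps 60^j mod 83 (j:value) for j=0..9: 0:1, 1:60, 2:31, 3:34, 4:48, 5:58, 6:77, 7:55, 8:63, 9:45.
Giant-step multiplier: 60^(-10) ≡ 60^(82-10) = 60^72 ≡ 17 (mod 83).
Giant steps γ_i = 21·17^i mod 83: γ_0=21, γ_1=25, γ_2=10, γ_3=4, γ_4=68, γ_5=77 (in table at j=6).
x = i·n + j = 5·10 + 6 = 56.
Check: 60^56 ≡ 21 (mod 83).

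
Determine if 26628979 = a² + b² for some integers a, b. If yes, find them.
Not possible

Factorization: 26628979 = 13 × 127^3
By Fermat: n is sum of two squares iff every prime p ≡ 3 (mod 4) appears to even power.
Prime(s) ≡ 3 (mod 4) with odd exponent: [(127, 3)]
Therefore 26628979 cannot be expressed as a² + b².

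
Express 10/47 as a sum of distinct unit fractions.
1/5 + 1/79 + 1/9283 + 1/172338895

Greedy algorithm:
10/47: ceiling(47/10) = 5, use 1/5
3/235: ceiling(235/3) = 79, use 1/79
2/18565: ceiling(18565/2) = 9283, use 1/9283
1/172338895: ceiling(172338895/1) = 172338895, use 1/172338895
Result: 10/47 = 1/5 + 1/79 + 1/9283 + 1/172338895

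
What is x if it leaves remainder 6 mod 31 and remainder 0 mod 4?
68

Using Chinese Remainder Theorem:
M = 31 × 4 = 124
M1 = 4, M2 = 31
y1 = 4^(-1) mod 31 = 8
y2 = 31^(-1) mod 4 = 3
x = (6×4×8 + 0×31×3) mod 124 = 68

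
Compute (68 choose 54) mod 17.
0

Using Lucas' theorem:
Write n=68 and k=54 in base 17:
n in base 17: [4, 0]
k in base 17: [3, 3]
C(68,54) mod 17 = ∏ C(n_i, k_i) mod 17
Digit binomials (mod 17): C(4,3) = 4; C(0,3) = 0 (k_i > n_i)
Product: 4 × 0 = 0 ≡ 0 (mod 17)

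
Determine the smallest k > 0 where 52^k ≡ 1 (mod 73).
24

73 is prime, so ord(52) divides φ(73) = 72.
Divisors of 72: 1, 2, 3, 4, 6, 8, 9, 12, 18, 24, 36, 72.
Repeated squaring: 52^1 ≡ 52, 52^2 ≡ 3, 52^4 ≡ 9, 52^8 ≡ 8, 52^16 ≡ 64, 52^32 ≡ 8, 52^64 ≡ 64 (mod 73).
Test 52^d mod 73 for each divisor d in increasing order:
52^1 ≡ 52
52^2 ≡ 3
52^3 = 52^2·52^1 ≡ 10
52^4 ≡ 9
52^6 = 52^4·52^2 ≡ 27
52^8 ≡ 8
52^9 = 52^8·52^1 ≡ 51
52^12 = 52^8·52^4 ≡ 72
52^18 = 52^16·52^2 ≡ 46
52^24 = 52^16·52^8 ≡ 1  ← first divisor giving 1
The order is 24.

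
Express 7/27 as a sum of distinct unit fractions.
1/4 + 1/108

Greedy algorithm:
7/27: ceiling(27/7) = 4, use 1/4
1/108: ceiling(108/1) = 108, use 1/108
Result: 7/27 = 1/4 + 1/108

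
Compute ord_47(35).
46

47 is prime, so ord(35) divides φ(47) = 46.
Divisors of 46: 1, 2, 23, 46.
Repeated squaring: 35^1 ≡ 35, 35^2 ≡ 3, 35^4 ≡ 9, 35^8 ≡ 34, 35^16 ≡ 28, 35^32 ≡ 32 (mod 47).
Test 35^d mod 47 for each divisor d in increasing order:
35^1 ≡ 35
35^2 ≡ 3
35^23 = 35^16·35^4·35^2·35^1 ≡ 46
35^46 = 35^32·35^8·35^4·35^2 ≡ 1  ← first divisor giving 1
The order is 46.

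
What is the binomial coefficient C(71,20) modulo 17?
4

Using Lucas' theorem:
Write n=71 and k=20 in base 17:
n in base 17: [4, 3]
k in base 17: [1, 3]
C(71,20) mod 17 = ∏ C(n_i, k_i) mod 17
Digit binomials (mod 17): C(4,1) = 4; C(3,3) = 1
Product: 4 × 1 = 4 ≡ 4 (mod 17)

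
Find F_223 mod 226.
5

Matrix identity: Q^n = [[F_(n+1), F_n], [F_n, F_(n-1)]] with Q = [[1,1],[1,0]].
n = 223 = 11011111₂. Square-and-multiply, entries mod 226:
Q^1 = [[1,1],[1,0]]
Q^3 = (Q^1)²·Q = [[3,2],[2,1]]
Q^6 = (Q^3)² = [[13,8],[8,5]]
Q^13 = (Q^6)²·Q = [[151,7],[7,144]]
Q^27 = (Q^13)²·Q = [[55,24],[24,31]]
Q^55 = (Q^27)²·Q = [[15,211],[211,30]]
Q^111 = (Q^55)²·Q = [[1,224],[224,3]]
Q^223 = (Q^111)²·Q = [[223,5],[5,218]]
F_223 mod 226 = Q^223[0][1] = 5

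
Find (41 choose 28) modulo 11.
7

Using Lucas' theorem:
Write n=41 and k=28 in base 11:
n in base 11: [3, 8]
k in base 11: [2, 6]
C(41,28) mod 11 = ∏ C(n_i, k_i) mod 11
Digit binomials (mod 11): C(3,2) = 3; C(8,6) = 28 ≡ 6
Product: 3 × 6 = 18 ≡ 7 (mod 11)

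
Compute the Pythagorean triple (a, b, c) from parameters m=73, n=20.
(4929, 2920, 5729)

Euclid's formula: a = m² - n², b = 2mn, c = m² + n²
m = 73, n = 20
a = 73² - 20² = 5329 - 400 = 4929
b = 2 × 73 × 20 = 2920
c = 73² + 20² = 5329 + 400 = 5729
Verification: 4929² + 2920² = 24295041 + 8526400 = 32821441 = 5729² ✓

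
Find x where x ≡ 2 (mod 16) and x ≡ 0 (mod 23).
322

Using Chinese Remainder Theorem:
M = 16 × 23 = 368
M1 = 23, M2 = 16
y1 = 23^(-1) mod 16 = 7
y2 = 16^(-1) mod 23 = 13
x = (2×23×7 + 0×16×13) mod 368 = 322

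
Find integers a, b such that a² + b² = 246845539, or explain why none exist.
Not possible

Factorization: 246845539 = 53 × 167^3
By Fermat: n is sum of two squares iff every prime p ≡ 3 (mod 4) appears to even power.
Prime(s) ≡ 3 (mod 4) with odd exponent: [(167, 3)]
Therefore 246845539 cannot be expressed as a² + b².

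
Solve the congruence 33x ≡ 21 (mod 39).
x ≡ 3 (mod 13)

gcd(33, 39) = 3, which divides 21, so solutions exist.
Divide through by 3: 11x ≡ 7 (mod 13).
Find 11^(-1) mod 13 by the extended Euclidean algorithm:
13 = 1 × 11 + 2  ⟹  2 = (1)·13 + (-1)·11
11 = 5 × 2 + 1  ⟹  1 = (-5)·13 + (6)·11
So (6)·11 ≡ 1 (mod 13), i.e. 11^(-1) ≡ 6 (mod 13).
x ≡ 6 × 7 = 42 ≡ 3 (mod 13).
Check: 33 × 3 = 99 ≡ 21 (mod 39).
x ≡ 3 (mod 13), giving 3 solutions mod 39.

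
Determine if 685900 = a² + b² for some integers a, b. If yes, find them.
Not possible

Factorization: 685900 = 2^2 × 5^2 × 19^3
By Fermat: n is sum of two squares iff every prime p ≡ 3 (mod 4) appears to even power.
Prime(s) ≡ 3 (mod 4) with odd exponent: [(19, 3)]
Therefore 685900 cannot be expressed as a² + b².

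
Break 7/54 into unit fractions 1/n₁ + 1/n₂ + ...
1/8 + 1/216

Greedy algorithm:
7/54: ceiling(54/7) = 8, use 1/8
1/216: ceiling(216/1) = 216, use 1/216
Result: 7/54 = 1/8 + 1/216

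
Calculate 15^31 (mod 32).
15

Repeated squaring. Binary of 31 = 11111.
15^1 ≡ 15 (mod 32); 15^2 ≡ 1 (mod 32); 15^4 ≡ 1 (mod 32); 15^8 ≡ 1 (mod 32); 15^16 ≡ 1 (mod 32)
15^31 = 15^1 × 15^2 × 15^4 × 15^8 × 15^16 ≡ 15 (mod 32)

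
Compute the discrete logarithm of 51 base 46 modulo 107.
47

Baby-step giant-step with step n = ⌈√107⌉ = 11.
Baby steps 46^j mod 107 (j:value) for j=0..10: 0:1, 1:46, 2:83, 3:73, 4:41, 5:67, 6:86, 7:104, 8:76, 9:72, 10:102.
Giant-step multiplier: 46^(-11) ≡ 46^(106-11) = 46^95 ≡ 20 (mod 107).
Giant steps γ_i = 51·20^i mod 107: γ_0=51, γ_1=57, γ_2=70, γ_3=9, γ_4=73 (in table at j=3).
x = i·n + j = 4·11 + 3 = 47.
Check: 46^47 ≡ 51 (mod 107).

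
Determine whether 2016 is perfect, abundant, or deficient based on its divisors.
abundant

Proper divisors of 2016: sum = 1 + 2 + 3 + 4 + 6 + 7 + 8 + 9 + ... + 336 + 504 + 672 + 1008 (35 divisors) = 4536
Since 4536 > 2016, 2016 is abundant.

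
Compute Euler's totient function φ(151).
150

151 = 151
φ(n) = n × ∏(1 - 1/p) for each prime p dividing n
φ(151) = 151 × (1 - 1/151) = 150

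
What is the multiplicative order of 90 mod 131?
130

131 is prime, so ord(90) divides φ(131) = 130.
Divisors of 130: 1, 2, 5, 10, 13, 26, 65, 130.
Repeated squaring: 90^1 ≡ 90, 90^2 ≡ 109, 90^4 ≡ 91, 90^8 ≡ 28, 90^16 ≡ 129, 90^32 ≡ 4, 90^64 ≡ 16, 90^128 ≡ 125 (mod 131).
Test 90^d mod 131 for each divisor d in increasing order:
90^1 ≡ 90
90^2 ≡ 109
90^5 = 90^4·90^1 ≡ 68
90^10 = 90^8·90^2 ≡ 39
90^13 = 90^8·90^4·90^1 ≡ 70
90^26 = 90^16·90^8·90^2 ≡ 53
90^65 = 90^64·90^1 ≡ 130
90^130 = 90^128·90^2 ≡ 1  ← first divisor giving 1
The order is 130.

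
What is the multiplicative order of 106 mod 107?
2

107 is prime, so ord(106) divides φ(107) = 106.
Divisors of 106: 1, 2, 53, 106.
Repeated squaring: 106^1 ≡ 106, 106^2 ≡ 1, 106^4 ≡ 1, 106^8 ≡ 1, 106^16 ≡ 1, 106^32 ≡ 1, 106^64 ≡ 1 (mod 107).
Test 106^d mod 107 for each divisor d in increasing order:
106^1 ≡ 106
106^2 ≡ 1  ← first divisor giving 1
The order is 2.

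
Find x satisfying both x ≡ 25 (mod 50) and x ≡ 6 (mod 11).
325

Using Chinese Remainder Theorem:
M = 50 × 11 = 550
M1 = 11, M2 = 50
y1 = 11^(-1) mod 50 = 41
y2 = 50^(-1) mod 11 = 2
x = (25×11×41 + 6×50×2) mod 550 = 325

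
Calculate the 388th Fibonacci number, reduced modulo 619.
57

Matrix identity: Q^n = [[F_(n+1), F_n], [F_n, F_(n-1)]] with Q = [[1,1],[1,0]].
n = 388 = 110000100₂. Square-and-multiply, entries mod 619:
Q^1 = [[1,1],[1,0]]
Q^3 = (Q^1)²·Q = [[3,2],[2,1]]
Q^6 = (Q^3)² = [[13,8],[8,5]]
Q^12 = (Q^6)² = [[233,144],[144,89]]
Q^24 = (Q^12)² = [[126,562],[562,183]]
Q^48 = (Q^24)² = [[555,338],[338,217]]
Q^97 = (Q^48)²·Q = [[448,111],[111,337]]
Q^194 = (Q^97)² = [[89,475],[475,233]]
Q^388 = (Q^194)² = [[183,57],[57,126]]
F_388 mod 619 = Q^388[0][1] = 57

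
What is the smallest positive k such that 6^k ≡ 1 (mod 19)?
9

19 is prime, so ord(6) divides φ(19) = 18.
Divisors of 18: 1, 2, 3, 6, 9, 18.
Repeated squaring: 6^1 ≡ 6, 6^2 ≡ 17, 6^4 ≡ 4, 6^8 ≡ 16, 6^16 ≡ 9 (mod 19).
Test 6^d mod 19 for each divisor d in increasing order:
6^1 ≡ 6
6^2 ≡ 17
6^3 = 6^2·6^1 ≡ 7
6^6 = 6^4·6^2 ≡ 11
6^9 = 6^8·6^1 ≡ 1  ← first divisor giving 1
The order is 9.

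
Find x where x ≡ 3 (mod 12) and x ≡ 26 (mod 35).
411

Using Chinese Remainder Theorem:
M = 12 × 35 = 420
M1 = 35, M2 = 12
y1 = 35^(-1) mod 12 = 11
y2 = 12^(-1) mod 35 = 3
x = (3×35×11 + 26×12×3) mod 420 = 411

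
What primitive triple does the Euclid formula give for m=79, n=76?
(465, 12008, 12017)

Euclid's formula: a = m² - n², b = 2mn, c = m² + n²
m = 79, n = 76
a = 79² - 76² = 6241 - 5776 = 465
b = 2 × 79 × 76 = 12008
c = 79² + 76² = 6241 + 5776 = 12017
Verification: 465² + 12008² = 216225 + 144192064 = 144408289 = 12017² ✓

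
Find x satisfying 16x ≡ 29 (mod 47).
x ≡ 40 (mod 47)

gcd(16, 47) = 1, which divides 29, so solutions exist.
Find 16^(-1) mod 47 by the extended Euclidean algorithm:
47 = 2 × 16 + 15  ⟹  15 = (1)·47 + (-2)·16
16 = 1 × 15 + 1  ⟹  1 = (-1)·47 + (3)·16
So (3)·16 ≡ 1 (mod 47), i.e. 16^(-1) ≡ 3 (mod 47).
x ≡ 3 × 29 = 87 ≡ 40 (mod 47).
Check: 16 × 40 = 640 ≡ 29 (mod 47).
Unique solution: x ≡ 40 (mod 47)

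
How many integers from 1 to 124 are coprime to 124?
60

124 = 2^2 × 31
φ(n) = n × ∏(1 - 1/p) for each prime p dividing n
φ(124) = 124 × (1 - 1/2) × (1 - 1/31) = 60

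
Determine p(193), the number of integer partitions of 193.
2168627105469

p(n) counts ways to write n as a sum of positive integers (order ignored).
Euler's pentagonal recurrence: p(k) = p(k-1) + p(k-2) - p(k-5) - p(k-7) + p(k-12) + p(k-15) - ... (offsets j(3j∓1)/2, signs ++--, p(0)=1, p(<0)=0).
DP table for k = 0..192: p(0)=1, p(1)=1, p(2)=2, p(3)=3, p(4)=5, p(5)=7, p(6)=11, p(7)=15, p(8)=22, p(9)=30, p(10)=42, p(11)=56, p(12)=77, p(13)=101, p(14)=135, p(15)=176, p(16)=231, p(17)=297, p(18)=385, p(19)=490, p(20)=627, p(21)=792, p(22)=1002, p(23)=1255, p(24)=1575, p(25)=1958, p(26)=2436, p(27)=3010, p(28)=3718, p(29)=4565, p(30)=5604, p(31)=6842, p(32)=8349, p(33)=10143, p(34)=12310, p(35)=14883, p(36)=17977, p(37)=21637, p(38)=26015, p(39)=31185, p(40)=37338, p(41)=44583, p(42)=53174, p(43)=63261, p(44)=75175, p(45)=89134, p(46)=105558, p(47)=124754, p(48)=147273, p(49)=173525, p(50)=204226, p(51)=239943, p(52)=281589, p(53)=329931, p(54)=386155, p(55)=451276, p(56)=526823, p(57)=614154, p(58)=715220, p(59)=831820, p(60)=966467, p(61)=1121505, p(62)=1300156, p(63)=1505499, p(64)=1741630, p(65)=2012558, p(66)=2323520, p(67)=2679689, p(68)=3087735, p(69)=3554345, p(70)=4087968, p(71)=4697205, p(72)=5392783, p(73)=6185689, p(74)=7089500, p(75)=8118264, p(76)=9289091, p(77)=10619863, p(78)=12132164, p(79)=13848650, p(80)=15796476, p(81)=18004327, p(82)=20506255, p(83)=23338469, p(84)=26543660, p(85)=30167357, p(86)=34262962, p(87)=38887673, p(88)=44108109, p(89)=49995925, p(90)=56634173, p(91)=64112359, p(92)=72533807, p(93)=82010177, p(94)=92669720, p(95)=104651419, p(96)=118114304, p(97)=133230930, p(98)=150198136, p(99)=169229875, p(100)=190569292, p(101)=214481126, p(102)=241265379, p(103)=271248950, p(104)=304801365, p(105)=342325709, p(106)=384276336, p(107)=431149389, p(108)=483502844, p(109)=541946240, p(110)=607163746, p(111)=679903203, p(112)=761002156, p(113)=851376628, p(114)=952050665, p(115)=1064144451, p(116)=1188908248, p(117)=1327710076, p(118)=1482074143, p(119)=1653668665, p(120)=1844349560, p(121)=2056148051, p(122)=2291320912, p(123)=2552338241, p(124)=2841940500, p(125)=3163127352, p(126)=3519222692, p(127)=3913864295, p(128)=4351078600, p(129)=4835271870, p(130)=5371315400, p(131)=5964539504, p(132)=6620830889, p(133)=7346629512, p(134)=8149040695, p(135)=9035836076, p(136)=10015581680, p(137)=11097645016, p(138)=12292341831, p(139)=13610949895, p(140)=15065878135, p(141)=16670689208, p(142)=18440293320, p(143)=20390982757, p(144)=22540654445, p(145)=24908858009, p(146)=27517052599, p(147)=30388671978, p(148)=33549419497, p(149)=37027355200, p(150)=40853235313, p(151)=45060624582, p(152)=49686288421, p(153)=54770336324, p(154)=60356673280, p(155)=66493182097, p(156)=73232243759, p(157)=80630964769, p(158)=88751778802, p(159)=97662728555, p(160)=107438159466, p(161)=118159068427, p(162)=129913904637, p(163)=142798995930, p(164)=156919475295, p(165)=172389800255, p(166)=189334822579, p(167)=207890420102, p(168)=228204732751, p(169)=250438925115, p(170)=274768617130, p(171)=301384802048, p(172)=330495499613, p(173)=362326859895, p(174)=397125074750, p(175)=435157697830, p(176)=476715857290, p(177)=522115831195, p(178)=571701605655, p(179)=625846753120, p(180)=684957390936, p(181)=749474411781, p(182)=819876908323, p(183)=896684817527, p(184)=980462880430, p(185)=1071823774337, p(186)=1171432692373, p(187)=1280011042268, p(188)=1398341745571, p(189)=1527273599625, p(190)=1667727404093, p(191)=1820701100652, p(192)=1987276856363.
Final step: p(193) = p(192) + p(191) - p(188) - p(186) + p(181) + p(178) - p(171) - p(167) + p(158) + p(153) - p(142) - p(136) + p(123) + p(116) - p(101) - p(93) + p(76) + p(67) - p(48) - p(38) + p(17) + p(6)
= 1987276856363 + 1820701100652 - 1398341745571 - 1171432692373 + 749474411781 + 571701605655 - 301384802048 - 207890420102 + 88751778802 + 54770336324 - 18440293320 - 10015581680 + 2552338241 + 1188908248 - 214481126 - 82010177 + 9289091 + 2679689 - 147273 - 26015 + 297 + 11
= 2168627105469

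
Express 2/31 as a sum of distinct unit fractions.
1/16 + 1/496

Greedy algorithm:
2/31: ceiling(31/2) = 16, use 1/16
1/496: ceiling(496/1) = 496, use 1/496
Result: 2/31 = 1/16 + 1/496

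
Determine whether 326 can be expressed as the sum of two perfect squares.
Not possible

Factorization: 326 = 2 × 163
By Fermat: n is sum of two squares iff every prime p ≡ 3 (mod 4) appears to even power.
Prime(s) ≡ 3 (mod 4) with odd exponent: [(163, 1)]
Therefore 326 cannot be expressed as a² + b².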